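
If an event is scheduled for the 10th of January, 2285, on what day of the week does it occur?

Doomsday rule: the anchor day for the 2200s is Friday. For year 85: 85÷12 = 7 r 1, and 1÷4 = 0, so 7+1+0 = 8.
Friday + 8 ≡ Saturday — that's 2285's doomsday.
In January the doomsday date is Jan 3 (2285 is not a leap year).
Jan 10 is 7 days after Jan 3; 7 mod 7 = 0, so Saturday + 0 = Saturday.

Saturday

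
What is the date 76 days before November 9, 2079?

−9 → Oct 31, 2079 (end of Oct, 31 days; 67 left).
−31 → Sep 30, 2079 (end of Sep, 30 days; 36 left).
−30 → Aug 31, 2079 (end of Aug, 31 days; 6 left).
−6 → Aug 25, 2079.

August 25, 2079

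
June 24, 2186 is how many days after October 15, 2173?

Oct 15, 2173 → Oct 15, 2174: 365 days.
Oct 15, 2174 → Oct 15, 2175: 365 days.
Oct 15, 2175 → Oct 15, 2176: 366 days (Feb 29, 2176 is in that span).
Oct 15, 2176 → Oct 15, 2177: 365 days.
Oct 15, 2177 → Oct 15, 2178: 365 days.
Oct 15, 2178 → Oct 15, 2179: 365 days.
Oct 15, 2179 → Oct 15, 2180: 366 days (Feb 29, 2180 is in that span).
Oct 15, 2180 → Oct 15, 2181: 365 days.
Oct 15, 2181 → Oct 15, 2182: 365 days.
Oct 15, 2182 → Oct 15, 2183: 365 days.
Oct 15, 2183 → Oct 15, 2184: 366 days (Feb 29, 2184 is in that span).
Oct 15, 2184 → Oct 15, 2185: 365 days.
Oct 15, 2185 → Nov 15, 2185: 31 days (October has 31).
Nov 15, 2185 → Dec 15, 2185: 30 days (November has 30).
Dec 15, 2185 → Jan 15, 2186: 31 days (December has 31).
Jan 15, 2186 → Feb 15, 2186: 31 days (January has 31).
Feb 15, 2186 → Mar 15, 2186: 28 days (February has 28).
Mar 15, 2186 → Apr 15, 2186: 31 days (March has 31).
Apr 15, 2186 → May 15, 2186: 30 days (April has 30).
May 15, 2186 → Jun 15, 2186: 31 days (May has 31).
Jun 15, 2186 → Jun 24, 2186: 9 days.
Total: 4635 days.

4635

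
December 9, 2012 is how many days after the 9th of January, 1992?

Jan 9, 1992 → Jan 9, 1993: 366 days (Feb 29, 1992 is in that span).
Jan 9, 1993 → Jan 9, 1994: 365 days.
Jan 9, 1994 → Jan 9, 1995: 365 days.
Jan 9, 1995 → Jan 9, 1996: 365 days.
Jan 9, 1996 → Jan 9, 1997: 366 days (Feb 29, 1996 is in that span).
Jan 9, 1997 → Jan 9, 1998: 365 days.
Jan 9, 1998 → Jan 9, 1999: 365 days.
Jan 9, 1999 → Jan 9, 2000: 365 days.
Jan 9, 2000 → Jan 9, 2001: 366 days (Feb 29, 2000 is in that span).
Jan 9, 2001 → Jan 9, 2002: 365 days.
Jan 9, 2002 → Jan 9, 2003: 365 days.
Jan 9, 2003 → Jan 9, 2004: 365 days.
Jan 9, 2004 → Jan 9, 2005: 366 days (Feb 29, 2004 is in that span).
Jan 9, 2005 → Jan 9, 2006: 365 days.
Jan 9, 2006 → Jan 9, 2007: 365 days.
Jan 9, 2007 → Jan 9, 2008: 365 days.
Jan 9, 2008 → Jan 9, 2009: 366 days (Feb 29, 2008 is in that span).
Jan 9, 2009 → Jan 9, 2010: 365 days.
Jan 9, 2010 → Jan 9, 2011: 365 days.
Jan 9, 2011 → Jan 9, 2012: 365 days.
Jan 9, 2012 → Feb 9, 2012: 31 days (January has 31).
Feb 9, 2012 → Mar 9, 2012: 29 days (February has 29).
Mar 9, 2012 → Apr 9, 2012: 31 days (March has 31).
Apr 9, 2012 → May 9, 2012: 30 days (April has 30).
May 9, 2012 → Jun 9, 2012: 31 days (May has 31).
Jun 9, 2012 → Jul 9, 2012: 30 days (June has 30).
Jul 9, 2012 → Aug 9, 2012: 31 days (July has 31).
Aug 9, 2012 → Sep 9, 2012: 31 days (August has 31).
Sep 9, 2012 → Oct 9, 2012: 30 days (September has 30).
Oct 9, 2012 → Nov 9, 2012: 31 days (October has 31).
Nov 9, 2012 → Dec 9, 2012: 30 days.
Total: 7640 days.

7640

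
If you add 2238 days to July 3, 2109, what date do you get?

August 19, 2115

+365 (one year) → Jul 3, 2110 (1873 left).
+365 (one year) → Jul 3, 2111 (1508 left).
+366 (one year; includes Feb 29, 2112) → Jul 3, 2112 (1142 left).
+365 (one year) → Jul 3, 2113 (777 left).
+365 (one year) → Jul 3, 2114 (412 left).
+365 (one year) → Jul 3, 2115 (47 left).
Jul has 31 days: +29 → Aug 1, 2115 (18 left).
+18 → Aug 19, 2115.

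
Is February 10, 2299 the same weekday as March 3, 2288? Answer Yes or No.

No

From Mar 3, 2288 to Feb 10, 2299 is 3996 days.
3996 mod 7 = 6, so they are different weekdays.
(Mar 3, 2288 is a Saturday; Feb 10, 2299 is a Friday.)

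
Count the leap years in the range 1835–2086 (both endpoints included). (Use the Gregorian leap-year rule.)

Multiples of 4 in [1835,2086]: 63.
Of those, multiples of 100: 2 (not leap unless ÷400).
Multiples of 400: 1.
Leap years = 63 − 2 + 1 = 62.

62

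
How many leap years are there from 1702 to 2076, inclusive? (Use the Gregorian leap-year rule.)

92

Multiples of 4 in [1702,2076]: 94.
Of those, multiples of 100: 3 (not leap unless ÷400).
Multiples of 400: 1.
Leap years = 94 − 3 + 1 = 92.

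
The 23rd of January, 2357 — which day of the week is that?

Wednesday

Doomsday rule: the anchor day for the 2300s is Wednesday. For year 57: 57÷12 = 4 r 9, and 9÷4 = 2, so 4+9+2 = 15.
Wednesday + 15 ≡ Thursday — that's 2357's doomsday.
In January the doomsday date is Jan 3 (2357 is not a leap year).
Jan 23 is 20 days after Jan 3; 20 mod 7 = 6, so Thursday + 6 = Wednesday.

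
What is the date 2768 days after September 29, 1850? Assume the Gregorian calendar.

April 28, 1858

+365 (one year) → Sep 29, 1851 (2403 left).
+366 (one year; includes Feb 29, 1852) → Sep 29, 1852 (2037 left).
+365 (one year) → Sep 29, 1853 (1672 left).
+365 (one year) → Sep 29, 1854 (1307 left).
+365 (one year) → Sep 29, 1855 (942 left).
+366 (one year; includes Feb 29, 1856) → Sep 29, 1856 (576 left).
+365 (one year) → Sep 29, 1857 (211 left).
Sep has 30 days: +2 → Oct 1, 1857 (209 left).
Oct has 31 days: +31 → Nov 1, 1857 (178 left).
Nov has 30 days: +30 → Dec 1, 1857 (148 left).
Dec has 31 days: +31 → Jan 1, 1858 (117 left).
Jan has 31 days: +31 → Feb 1, 1858 (86 left).
Feb has 28 days: +28 → Mar 1, 1858 (58 left).
Mar has 31 days: +31 → Apr 1, 1858 (27 left).
+27 → Apr 28, 1858.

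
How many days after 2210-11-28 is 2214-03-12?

1200

Nov 28, 2210 → Nov 28, 2211: 365 days.
Nov 28, 2211 → Nov 28, 2212: 366 days (Feb 29, 2212 is in that span).
Nov 28, 2212 → Nov 28, 2213: 365 days.
Nov 28, 2213 → Dec 28, 2213: 30 days (November has 30).
Dec 28, 2213 → Jan 28, 2214: 31 days (December has 31).
Jan 28, 2214 → Feb 28, 2214: 31 days (January has 31).
Feb 28, 2214 → Mar 12, 2214: 12 days.
Total: 1200 days.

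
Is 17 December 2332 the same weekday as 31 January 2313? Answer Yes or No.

From Jan 31, 2313 to Dec 17, 2332 is 7260 days.
7260 mod 7 = 1, so they are different weekdays.
(Jan 31, 2313 is a Friday; Dec 17, 2332 is a Saturday.)

No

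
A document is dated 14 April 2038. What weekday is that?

Doomsday rule: the anchor day for the 2000s is Tuesday. For year 38: 38÷12 = 3 r 2, and 2÷4 = 0, so 3+2+0 = 5.
Tuesday + 5 ≡ Sunday — that's 2038's doomsday.
In April the doomsday date is Apr 4.
Apr 14 is 10 days after Apr 4; 10 mod 7 = 3, so Sunday + 3 = Wednesday.

Wednesday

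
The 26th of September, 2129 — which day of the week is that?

Monday

Doomsday rule: the anchor day for the 2100s is Sunday. For year 29: 29÷12 = 2 r 5, and 5÷4 = 1, so 2+5+1 = 8.
Sunday + 8 ≡ Monday — that's 2129's doomsday.
In September the doomsday date is Sep 5.
Sep 26 is 21 days after Sep 5; 21 mod 7 = 0, so Monday + 0 = Monday.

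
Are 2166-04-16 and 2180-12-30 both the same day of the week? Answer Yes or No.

From Apr 16, 2166 to Dec 30, 2180 is 5372 days.
5372 mod 7 = 3, so they are different weekdays.
(Apr 16, 2166 is a Wednesday; Dec 30, 2180 is a Saturday.)

No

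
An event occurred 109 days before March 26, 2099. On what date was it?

−26 → Feb 28, 2099 (end of Feb, 28 days; 83 left).
−28 → Jan 31, 2099 (end of Jan, 31 days; 55 left).
−31 → Dec 31, 2098 (end of Dec, 31 days; 24 left).
−24 → Dec 7, 2098.

December 7, 2098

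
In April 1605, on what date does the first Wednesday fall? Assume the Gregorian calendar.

April 6, 1605

April 1, 1605 is a Friday.
The first Wednesday is therefore April 6 (5 days later).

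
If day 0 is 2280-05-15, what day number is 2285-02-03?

May 15, 2280 → May 15, 2281: 365 days.
May 15, 2281 → May 15, 2282: 365 days.
May 15, 2282 → May 15, 2283: 365 days.
May 15, 2283 → May 15, 2284: 366 days (Feb 29, 2284 is in that span).
May 15, 2284 → Jun 15, 2284: 31 days (May has 31).
Jun 15, 2284 → Jul 15, 2284: 30 days (June has 30).
Jul 15, 2284 → Aug 15, 2284: 31 days (July has 31).
Aug 15, 2284 → Sep 15, 2284: 31 days (August has 31).
Sep 15, 2284 → Oct 15, 2284: 30 days (September has 30).
Oct 15, 2284 → Nov 15, 2284: 31 days (October has 31).
Nov 15, 2284 → Dec 15, 2284: 30 days (November has 30).
Dec 15, 2284 → Jan 15, 2285: 31 days (December has 31).
Jan 15, 2285 → Feb 3, 2285: 19 days.
Total: 1725 days.

1725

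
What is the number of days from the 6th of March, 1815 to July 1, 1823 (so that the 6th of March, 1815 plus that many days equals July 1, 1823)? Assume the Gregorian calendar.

3039

Mar 6, 1815 → Mar 6, 1816: 366 days (Feb 29, 1816 is in that span).
Mar 6, 1816 → Mar 6, 1817: 365 days.
Mar 6, 1817 → Mar 6, 1818: 365 days.
Mar 6, 1818 → Mar 6, 1819: 365 days.
Mar 6, 1819 → Mar 6, 1820: 366 days (Feb 29, 1820 is in that span).
Mar 6, 1820 → Mar 6, 1821: 365 days.
Mar 6, 1821 → Mar 6, 1822: 365 days.
Mar 6, 1822 → Mar 6, 1823: 365 days.
Mar 6, 1823 → Apr 6, 1823: 31 days (March has 31).
Apr 6, 1823 → May 6, 1823: 30 days (April has 30).
May 6, 1823 → Jun 6, 1823: 31 days (May has 31).
Jun 6, 1823 → Jul 1, 1823: 25 days.
Total: 3039 days.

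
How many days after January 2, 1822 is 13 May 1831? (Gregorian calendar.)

3418

Jan 2, 1822 → Jan 2, 1823: 365 days.
Jan 2, 1823 → Jan 2, 1824: 365 days.
Jan 2, 1824 → Jan 2, 1825: 366 days (Feb 29, 1824 is in that span).
Jan 2, 1825 → Jan 2, 1826: 365 days.
Jan 2, 1826 → Jan 2, 1827: 365 days.
Jan 2, 1827 → Jan 2, 1828: 365 days.
Jan 2, 1828 → Jan 2, 1829: 366 days (Feb 29, 1828 is in that span).
Jan 2, 1829 → Jan 2, 1830: 365 days.
Jan 2, 1830 → Jan 2, 1831: 365 days.
Jan 2, 1831 → Feb 2, 1831: 31 days (January has 31).
Feb 2, 1831 → Mar 2, 1831: 28 days (February has 28).
Mar 2, 1831 → Apr 2, 1831: 31 days (March has 31).
Apr 2, 1831 → May 2, 1831: 30 days (April has 30).
May 2, 1831 → May 13, 1831: 11 days.
Total: 3418 days.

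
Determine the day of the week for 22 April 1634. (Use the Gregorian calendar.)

Saturday

Doomsday rule: the anchor day for the 1600s is Tuesday. For year 34: 34÷12 = 2 r 10, and 10÷4 = 2, so 2+10+2 = 14.
Tuesday + 14 ≡ Tuesday — that's 1634's doomsday.
In April the doomsday date is Apr 4.
Apr 22 is 18 days after Apr 4; 18 mod 7 = 4, so Tuesday + 4 = Saturday.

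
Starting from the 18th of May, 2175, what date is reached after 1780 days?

+366 (one year; includes Feb 29, 2176) → May 18, 2176 (1414 left).
+365 (one year) → May 18, 2177 (1049 left).
+365 (one year) → May 18, 2178 (684 left).
+365 (one year) → May 18, 2179 (319 left).
May has 31 days: +14 → Jun 1, 2179 (305 left).
Jun has 30 days: +30 → Jul 1, 2179 (275 left).
Jul has 31 days: +31 → Aug 1, 2179 (244 left).
Aug has 31 days: +31 → Sep 1, 2179 (213 left).
Sep has 30 days: +30 → Oct 1, 2179 (183 left).
Oct has 31 days: +31 → Nov 1, 2179 (152 left).
Nov has 30 days: +30 → Dec 1, 2179 (122 left).
Dec has 31 days: +31 → Jan 1, 2180 (91 left).
Jan has 31 days: +31 → Feb 1, 2180 (60 left).
Feb has 29 days: +29 → Mar 1, 2180 (31 left).
Mar has 31 days: +31 → Apr 1, 2180 (0 left).

April 1, 2180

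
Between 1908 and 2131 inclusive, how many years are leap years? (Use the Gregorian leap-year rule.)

Multiples of 4 in [1908,2131]: 56.
Of those, multiples of 100: 2 (not leap unless ÷400).
Multiples of 400: 1.
Leap years = 56 − 2 + 1 = 55.

55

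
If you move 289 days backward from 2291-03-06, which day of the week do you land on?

Mar 6, 2291 is a Friday.
289 mod 7 = 2, so 289 days before a Friday is Friday − 2 = Wednesday.

Wednesday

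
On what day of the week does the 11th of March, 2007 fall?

January 1, 2007 is a Monday.
Jan 1, 2007 → Feb 1, 2007: 31 days (January has 31).
Feb 1, 2007 → Mar 1, 2007: 28 days (February has 28).
Mar 1, 2007 → Mar 11, 2007: 10 days.
Total: 69 days.
69 mod 7 = 6, so Monday + 6 = Sunday.

Sunday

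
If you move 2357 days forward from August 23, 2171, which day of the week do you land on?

Aug 23, 2171 is a Friday.
2357 mod 7 = 5, so 2357 days after a Friday is Friday + 5 = Wednesday.

Wednesday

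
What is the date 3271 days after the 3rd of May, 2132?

April 17, 2141

+365 (one year) → May 3, 2133 (2906 left).
+365 (one year) → May 3, 2134 (2541 left).
+365 (one year) → May 3, 2135 (2176 left).
+366 (one year; includes Feb 29, 2136) → May 3, 2136 (1810 left).
+365 (one year) → May 3, 2137 (1445 left).
+365 (one year) → May 3, 2138 (1080 left).
+365 (one year) → May 3, 2139 (715 left).
+366 (one year; includes Feb 29, 2140) → May 3, 2140 (349 left).
May has 31 days: +29 → Jun 1, 2140 (320 left).
Jun has 30 days: +30 → Jul 1, 2140 (290 left).
Jul has 31 days: +31 → Aug 1, 2140 (259 left).
Aug has 31 days: +31 → Sep 1, 2140 (228 left).
Sep has 30 days: +30 → Oct 1, 2140 (198 left).
Oct has 31 days: +31 → Nov 1, 2140 (167 left).
Nov has 30 days: +30 → Dec 1, 2140 (137 left).
Dec has 31 days: +31 → Jan 1, 2141 (106 left).
Jan has 31 days: +31 → Feb 1, 2141 (75 left).
Feb has 28 days: +28 → Mar 1, 2141 (47 left).
Mar has 31 days: +31 → Apr 1, 2141 (16 left).
+16 → Apr 17, 2141.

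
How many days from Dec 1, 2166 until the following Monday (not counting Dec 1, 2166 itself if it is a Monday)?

7

Dec 1, 2166 is a Monday.
From Monday to the next Monday is 7 days.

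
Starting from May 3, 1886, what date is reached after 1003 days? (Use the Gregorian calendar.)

+365 (one year) → May 3, 1887 (638 left).
+366 (one year; includes Feb 29, 1888) → May 3, 1888 (272 left).
May has 31 days: +29 → Jun 1, 1888 (243 left).
Jun has 30 days: +30 → Jul 1, 1888 (213 left).
Jul has 31 days: +31 → Aug 1, 1888 (182 left).
Aug has 31 days: +31 → Sep 1, 1888 (151 left).
Sep has 30 days: +30 → Oct 1, 1888 (121 left).
Oct has 31 days: +31 → Nov 1, 1888 (90 left).
Nov has 30 days: +30 → Dec 1, 1888 (60 left).
Dec has 31 days: +31 → Jan 1, 1889 (29 left).
+29 → Jan 30, 1889.

January 30, 1889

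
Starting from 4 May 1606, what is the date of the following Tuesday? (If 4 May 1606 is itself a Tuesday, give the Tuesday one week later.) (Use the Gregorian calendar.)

May 9, 1606

May 4, 1606 is a Thursday.
From Thursday to the next Tuesday is 5 days.
May 4, 1606 + 5 = May 9, 1606.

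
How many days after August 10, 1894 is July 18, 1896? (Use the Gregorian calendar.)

708

Aug 10, 1894 → Aug 10, 1895: 365 days.
Aug 10, 1895 → Sep 10, 1895: 31 days (August has 31).
Sep 10, 1895 → Oct 10, 1895: 30 days (September has 30).
Oct 10, 1895 → Nov 10, 1895: 31 days (October has 31).
Nov 10, 1895 → Dec 10, 1895: 30 days (November has 30).
Dec 10, 1895 → Jan 10, 1896: 31 days (December has 31).
Jan 10, 1896 → Feb 10, 1896: 31 days (January has 31).
Feb 10, 1896 → Mar 10, 1896: 29 days (February has 29).
Mar 10, 1896 → Apr 10, 1896: 31 days (March has 31).
Apr 10, 1896 → May 10, 1896: 30 days (April has 30).
May 10, 1896 → Jun 10, 1896: 31 days (May has 31).
Jun 10, 1896 → Jul 10, 1896: 30 days (June has 30).
Jul 10, 1896 → Jul 18, 1896: 8 days.
Total: 708 days.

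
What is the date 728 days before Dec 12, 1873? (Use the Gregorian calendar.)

December 15, 1871

−365 (one year) → Dec 12, 1872 (363 left).
−12 → Nov 30, 1872 (end of Nov, 30 days; 351 left).
−30 → Oct 31, 1872 (end of Oct, 31 days; 321 left).
−31 → Sep 30, 1872 (end of Sep, 30 days; 290 left).
−30 → Aug 31, 1872 (end of Aug, 31 days; 260 left).
−31 → Jul 31, 1872 (end of Jul, 31 days; 229 left).
−31 → Jun 30, 1872 (end of Jun, 30 days; 198 left).
−30 → May 31, 1872 (end of May, 31 days; 168 left).
−31 → Apr 30, 1872 (end of Apr, 30 days; 137 left).
−30 → Mar 31, 1872 (end of Mar, 31 days; 107 left).
−31 → Feb 29, 1872 (end of Feb, 29 days; 76 left).
−29 → Jan 31, 1872 (end of Jan, 31 days; 47 left).
−31 → Dec 31, 1871 (end of Dec, 31 days; 16 left).
−16 → Dec 15, 1871.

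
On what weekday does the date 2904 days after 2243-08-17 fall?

Wednesday

First find the weekday of Aug 17, 2243. Doomsday rule: the anchor day for the 2200s is Friday. For year 43: 43÷12 = 3 r 7, and 7÷4 = 1, so 3+7+1 = 11.
Friday + 11 ≡ Tuesday — that's 2243's doomsday.
In August the doomsday date is Aug 8.
Aug 17 is 9 days after Aug 8; 9 mod 7 = 2, so Tuesday + 2 = Thursday.
2904 mod 7 = 6, so 2904 days after a Thursday is Thursday + 6 = Wednesday.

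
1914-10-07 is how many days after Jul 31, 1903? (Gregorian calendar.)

4086

Jul 31, 1903 → Jul 31, 1904: 366 days (Feb 29, 1904 is in that span).
Jul 31, 1904 → Jul 31, 1905: 365 days.
Jul 31, 1905 → Jul 31, 1906: 365 days.
Jul 31, 1906 → Jul 31, 1907: 365 days.
Jul 31, 1907 → Jul 31, 1908: 366 days (Feb 29, 1908 is in that span).
Jul 31, 1908 → Jul 31, 1909: 365 days.
Jul 31, 1909 → Jul 31, 1910: 365 days.
Jul 31, 1910 → Jul 31, 1911: 365 days.
Jul 31, 1911 → Jul 31, 1912: 366 days (Feb 29, 1912 is in that span).
Jul 31, 1912 → Jul 31, 1913: 365 days.
Jul 31, 1913 → Jul 31, 1914: 365 days.
Jul 31, 1914 → Aug 31, 1914: 31 days (July has 31).
Aug 31, 1914 → Sep 30, 1914: 30 days (August has 31).
Sep 30, 1914 → Oct 7, 1914: 7 days.
Total: 4086 days.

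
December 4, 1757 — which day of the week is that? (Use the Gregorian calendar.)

Doomsday rule: the anchor day for the 1700s is Sunday. For year 57: 57÷12 = 4 r 9, and 9÷4 = 2, so 4+9+2 = 15.
Sunday + 15 ≡ Monday — that's 1757's doomsday.
In December the doomsday date is Dec 12.
Dec 4 is 8 days before Dec 12; 8 mod 7 = 1, so Monday − 1 = Sunday.

Sunday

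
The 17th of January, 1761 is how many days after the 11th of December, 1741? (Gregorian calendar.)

Dec 11, 1741 → Dec 11, 1742: 365 days.
Dec 11, 1742 → Dec 11, 1743: 365 days.
Dec 11, 1743 → Dec 11, 1744: 366 days (Feb 29, 1744 is in that span).
Dec 11, 1744 → Dec 11, 1745: 365 days.
Dec 11, 1745 → Dec 11, 1746: 365 days.
Dec 11, 1746 → Dec 11, 1747: 365 days.
Dec 11, 1747 → Dec 11, 1748: 366 days (Feb 29, 1748 is in that span).
Dec 11, 1748 → Dec 11, 1749: 365 days.
Dec 11, 1749 → Dec 11, 1750: 365 days.
Dec 11, 1750 → Dec 11, 1751: 365 days.
Dec 11, 1751 → Dec 11, 1752: 366 days (Feb 29, 1752 is in that span).
Dec 11, 1752 → Dec 11, 1753: 365 days.
Dec 11, 1753 → Dec 11, 1754: 365 days.
Dec 11, 1754 → Dec 11, 1755: 365 days.
Dec 11, 1755 → Dec 11, 1756: 366 days (Feb 29, 1756 is in that span).
Dec 11, 1756 → Dec 11, 1757: 365 days.
Dec 11, 1757 → Dec 11, 1758: 365 days.
Dec 11, 1758 → Dec 11, 1759: 365 days.
Dec 11, 1759 → Dec 11, 1760: 366 days (Feb 29, 1760 is in that span).
Dec 11, 1760 → Jan 11, 1761: 31 days (December has 31).
Jan 11, 1761 → Jan 17, 1761: 6 days.
Total: 6977 days.

6977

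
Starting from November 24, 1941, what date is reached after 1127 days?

December 25, 1944

+365 (one year) → Nov 24, 1942 (762 left).
+365 (one year) → Nov 24, 1943 (397 left).
Nov has 30 days: +7 → Dec 1, 1943 (390 left).
Dec has 31 days: +31 → Jan 1, 1944 (359 left).
Jan has 31 days: +31 → Feb 1, 1944 (328 left).
Feb has 29 days: +29 → Mar 1, 1944 (299 left).
Mar has 31 days: +31 → Apr 1, 1944 (268 left).
Apr has 30 days: +30 → May 1, 1944 (238 left).
May has 31 days: +31 → Jun 1, 1944 (207 left).
Jun has 30 days: +30 → Jul 1, 1944 (177 left).
Jul has 31 days: +31 → Aug 1, 1944 (146 left).
Aug has 31 days: +31 → Sep 1, 1944 (115 left).
Sep has 30 days: +30 → Oct 1, 1944 (85 left).
Oct has 31 days: +31 → Nov 1, 1944 (54 left).
Nov has 30 days: +30 → Dec 1, 1944 (24 left).
+24 → Dec 25, 1944.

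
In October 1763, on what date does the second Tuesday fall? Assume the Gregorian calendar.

October 11, 1763

October 1, 1763 is a Saturday.
The first Tuesday is therefore October 4 (3 days later).
The second Tuesday is 4 + 1×7 = October 11.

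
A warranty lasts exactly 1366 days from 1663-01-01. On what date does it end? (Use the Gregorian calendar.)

September 28, 1666

+365 (one year) → Jan 1, 1664 (1001 left).
+366 (one year; includes Feb 29, 1664) → Jan 1, 1665 (635 left).
+365 (one year) → Jan 1, 1666 (270 left).
Jan has 31 days: +31 → Feb 1, 1666 (239 left).
Feb has 28 days: +28 → Mar 1, 1666 (211 left).
Mar has 31 days: +31 → Apr 1, 1666 (180 left).
Apr has 30 days: +30 → May 1, 1666 (150 left).
May has 31 days: +31 → Jun 1, 1666 (119 left).
Jun has 30 days: +30 → Jul 1, 1666 (89 left).
Jul has 31 days: +31 → Aug 1, 1666 (58 left).
Aug has 31 days: +31 → Sep 1, 1666 (27 left).
+27 → Sep 28, 1666.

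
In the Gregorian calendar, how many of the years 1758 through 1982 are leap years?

54

Multiples of 4 in [1758,1982]: 56.
Of those, multiples of 100: 2 (not leap unless ÷400).
Multiples of 400: 0.
Leap years = 56 − 2 + 0 = 54.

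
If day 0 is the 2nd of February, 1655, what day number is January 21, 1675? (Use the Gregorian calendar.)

7293

Feb 2, 1655 → Feb 2, 1656: 365 days.
Feb 2, 1656 → Feb 2, 1657: 366 days (Feb 29, 1656 is in that span).
Feb 2, 1657 → Feb 2, 1658: 365 days.
Feb 2, 1658 → Feb 2, 1659: 365 days.
Feb 2, 1659 → Feb 2, 1660: 365 days.
Feb 2, 1660 → Feb 2, 1661: 366 days (Feb 29, 1660 is in that span).
Feb 2, 1661 → Feb 2, 1662: 365 days.
Feb 2, 1662 → Feb 2, 1663: 365 days.
Feb 2, 1663 → Feb 2, 1664: 365 days.
Feb 2, 1664 → Feb 2, 1665: 366 days (Feb 29, 1664 is in that span).
Feb 2, 1665 → Feb 2, 1666: 365 days.
Feb 2, 1666 → Feb 2, 1667: 365 days.
Feb 2, 1667 → Feb 2, 1668: 365 days.
Feb 2, 1668 → Feb 2, 1669: 366 days (Feb 29, 1668 is in that span).
Feb 2, 1669 → Feb 2, 1670: 365 days.
Feb 2, 1670 → Feb 2, 1671: 365 days.
Feb 2, 1671 → Feb 2, 1672: 365 days.
Feb 2, 1672 → Feb 2, 1673: 366 days (Feb 29, 1672 is in that span).
Feb 2, 1673 → Feb 2, 1674: 365 days.
Feb 2, 1674 → Mar 2, 1674: 28 days (February has 28).
Mar 2, 1674 → Apr 2, 1674: 31 days (March has 31).
Apr 2, 1674 → May 2, 1674: 30 days (April has 30).
May 2, 1674 → Jun 2, 1674: 31 days (May has 31).
Jun 2, 1674 → Jul 2, 1674: 30 days (June has 30).
Jul 2, 1674 → Aug 2, 1674: 31 days (July has 31).
Aug 2, 1674 → Sep 2, 1674: 31 days (August has 31).
Sep 2, 1674 → Oct 2, 1674: 30 days (September has 30).
Oct 2, 1674 → Nov 2, 1674: 31 days (October has 31).
Nov 2, 1674 → Dec 2, 1674: 30 days (November has 30).
Dec 2, 1674 → Jan 2, 1675: 31 days (December has 31).
Jan 2, 1675 → Jan 21, 1675: 19 days.
Total: 7293 days.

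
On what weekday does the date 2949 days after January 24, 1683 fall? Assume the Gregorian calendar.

First find the weekday of Jan 24, 1683. Doomsday rule: the anchor day for the 1600s is Tuesday. For year 83: 83÷12 = 6 r 11, and 11÷4 = 2, so 6+11+2 = 19.
Tuesday + 19 ≡ Sunday — that's 1683's doomsday.
In January the doomsday date is Jan 3 (1683 is not a leap year).
Jan 24 is 21 days after Jan 3; 21 mod 7 = 0, so Sunday + 0 = Sunday.
2949 mod 7 = 2, so 2949 days after a Sunday is Sunday + 2 = Tuesday.

Tuesday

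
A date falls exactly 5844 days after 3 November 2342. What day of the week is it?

Monday

First find the weekday of Nov 3, 2342. Doomsday rule: the anchor day for the 2300s is Wednesday. For year 42: 42÷12 = 3 r 6, and 6÷4 = 1, so 3+6+1 = 10.
Wednesday + 10 ≡ Saturday — that's 2342's doomsday.
In November the doomsday date is Nov 7.
Nov 3 is 4 days before Nov 7; 4 mod 7 = 4, so Saturday − 4 = Tuesday.
5844 mod 7 = 6, so 5844 days after a Tuesday is Tuesday + 6 = Monday.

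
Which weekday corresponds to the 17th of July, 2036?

Thursday

Doomsday rule: the anchor day for the 2000s is Tuesday. For year 36: 36÷12 = 3 r 0, and 0÷4 = 0, so 3+0+0 = 3.
Tuesday + 3 ≡ Friday — that's 2036's doomsday.
In July the doomsday date is Jul 11.
Jul 17 is 6 days after Jul 11; 6 mod 7 = 6, so Friday + 6 = Thursday.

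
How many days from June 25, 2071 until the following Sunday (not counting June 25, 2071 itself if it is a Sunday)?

Jun 25, 2071 is a Thursday.
From Thursday to the next Sunday is 3 days.

3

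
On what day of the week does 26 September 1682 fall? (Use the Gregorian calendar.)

Doomsday rule: the anchor day for the 1600s is Tuesday. For year 82: 82÷12 = 6 r 10, and 10÷4 = 2, so 6+10+2 = 18.
Tuesday + 18 ≡ Saturday — that's 1682's doomsday.
In September the doomsday date is Sep 5.
Sep 26 is 21 days after Sep 5; 21 mod 7 = 0, so Saturday + 0 = Saturday.

Saturday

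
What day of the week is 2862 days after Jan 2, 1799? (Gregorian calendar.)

Jan 2, 1799 is a Wednesday.
2862 mod 7 = 6, so 2862 days after a Wednesday is Wednesday + 6 = Tuesday.

Tuesday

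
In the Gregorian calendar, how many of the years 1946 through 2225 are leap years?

Multiples of 4 in [1946,2225]: 70.
Of those, multiples of 100: 3 (not leap unless ÷400).
Multiples of 400: 1.
Leap years = 70 − 3 + 1 = 68.

68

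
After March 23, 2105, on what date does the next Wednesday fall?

Mar 23, 2105 is a Monday.
From Monday to the next Wednesday is 2 days.
Mar 23, 2105 + 2 = Mar 25, 2105.

March 25, 2105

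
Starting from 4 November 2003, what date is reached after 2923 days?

November 5, 2011

+366 (one year; includes Feb 29, 2004) → Nov 4, 2004 (2557 left).
+365 (one year) → Nov 4, 2005 (2192 left).
+365 (one year) → Nov 4, 2006 (1827 left).
+365 (one year) → Nov 4, 2007 (1462 left).
+366 (one year; includes Feb 29, 2008) → Nov 4, 2008 (1096 left).
+365 (one year) → Nov 4, 2009 (731 left).
+365 (one year) → Nov 4, 2010 (366 left).
Nov has 30 days: +27 → Dec 1, 2010 (339 left).
Dec has 31 days: +31 → Jan 1, 2011 (308 left).
Jan has 31 days: +31 → Feb 1, 2011 (277 left).
Feb has 28 days: +28 → Mar 1, 2011 (249 left).
Mar has 31 days: +31 → Apr 1, 2011 (218 left).
Apr has 30 days: +30 → May 1, 2011 (188 left).
May has 31 days: +31 → Jun 1, 2011 (157 left).
Jun has 30 days: +30 → Jul 1, 2011 (127 left).
Jul has 31 days: +31 → Aug 1, 2011 (96 left).
Aug has 31 days: +31 → Sep 1, 2011 (65 left).
Sep has 30 days: +30 → Oct 1, 2011 (35 left).
Oct has 31 days: +31 → Nov 1, 2011 (4 left).
+4 → Nov 5, 2011.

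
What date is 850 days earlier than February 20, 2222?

October 24, 2219

−365 (one year) → Feb 20, 2221 (485 left).
−366 (one year; includes Feb 29, 2220) → Feb 20, 2220 (119 left).
−20 → Jan 31, 2220 (end of Jan, 31 days; 99 left).
−31 → Dec 31, 2219 (end of Dec, 31 days; 68 left).
−31 → Nov 30, 2219 (end of Nov, 30 days; 37 left).
−30 → Oct 31, 2219 (end of Oct, 31 days; 7 left).
−7 → Oct 24, 2219.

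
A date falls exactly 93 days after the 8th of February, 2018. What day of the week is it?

Saturday

Feb 8, 2018 is a Thursday.
93 mod 7 = 2, so 93 days after a Thursday is Thursday + 2 = Saturday.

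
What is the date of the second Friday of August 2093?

August 1, 2093 is a Saturday.
The first Friday is therefore August 7 (6 days later).
The second Friday is 7 + 1×7 = August 14.

August 14, 2093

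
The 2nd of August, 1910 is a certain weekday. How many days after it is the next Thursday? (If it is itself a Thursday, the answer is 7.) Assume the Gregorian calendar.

2

Aug 2, 1910 is a Tuesday.
From Tuesday to the next Thursday is 2 days.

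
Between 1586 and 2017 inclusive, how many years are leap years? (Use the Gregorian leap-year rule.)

105

Multiples of 4 in [1586,2017]: 108.
Of those, multiples of 100: 5 (not leap unless ÷400).
Multiples of 400: 2.
Leap years = 108 − 5 + 2 = 105.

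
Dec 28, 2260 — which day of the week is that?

Doomsday rule: the anchor day for the 2200s is Friday. For year 60: 60÷12 = 5 r 0, and 0÷4 = 0, so 5+0+0 = 5.
Friday + 5 ≡ Wednesday — that's 2260's doomsday.
In December the doomsday date is Dec 12.
Dec 28 is 16 days after Dec 12; 16 mod 7 = 2, so Wednesday + 2 = Friday.

Friday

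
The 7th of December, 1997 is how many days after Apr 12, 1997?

Apr 12, 1997 → May 12, 1997: 30 days (April has 30).
May 12, 1997 → Jun 12, 1997: 31 days (May has 31).
Jun 12, 1997 → Jul 12, 1997: 30 days (June has 30).
Jul 12, 1997 → Aug 12, 1997: 31 days (July has 31).
Aug 12, 1997 → Sep 12, 1997: 31 days (August has 31).
Sep 12, 1997 → Oct 12, 1997: 30 days (September has 30).
Oct 12, 1997 → Nov 12, 1997: 31 days (October has 31).
Nov 12, 1997 → Dec 7, 1997: 25 days.
Total: 239 days.

239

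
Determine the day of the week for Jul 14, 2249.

Doomsday rule: the anchor day for the 2200s is Friday. For year 49: 49÷12 = 4 r 1, and 1÷4 = 0, so 4+1+0 = 5.
Friday + 5 ≡ Wednesday — that's 2249's doomsday.
In July the doomsday date is Jul 11.
Jul 14 is 3 days after Jul 11; 3 mod 7 = 3, so Wednesday + 3 = Saturday.

Saturday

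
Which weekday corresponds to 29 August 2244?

Thursday

Doomsday rule: the anchor day for the 2200s is Friday. For year 44: 44÷12 = 3 r 8, and 8÷4 = 2, so 3+8+2 = 13.
Friday + 13 ≡ Thursday — that's 2244's doomsday.
In August the doomsday date is Aug 8.
Aug 29 is 21 days after Aug 8; 21 mod 7 = 0, so Thursday + 0 = Thursday.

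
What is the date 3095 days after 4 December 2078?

May 26, 2087

+365 (one year) → Dec 4, 2079 (2730 left).
+366 (one year; includes Feb 29, 2080) → Dec 4, 2080 (2364 left).
+365 (one year) → Dec 4, 2081 (1999 left).
+365 (one year) → Dec 4, 2082 (1634 left).
+365 (one year) → Dec 4, 2083 (1269 left).
+366 (one year; includes Feb 29, 2084) → Dec 4, 2084 (903 left).
+365 (one year) → Dec 4, 2085 (538 left).
+365 (one year) → Dec 4, 2086 (173 left).
Dec has 31 days: +28 → Jan 1, 2087 (145 left).
Jan has 31 days: +31 → Feb 1, 2087 (114 left).
Feb has 28 days: +28 → Mar 1, 2087 (86 left).
Mar has 31 days: +31 → Apr 1, 2087 (55 left).
Apr has 30 days: +30 → May 1, 2087 (25 left).
+25 → May 26, 2087.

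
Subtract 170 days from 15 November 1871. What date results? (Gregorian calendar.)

May 29, 1871

−15 → Oct 31, 1871 (end of Oct, 31 days; 155 left).
−31 → Sep 30, 1871 (end of Sep, 30 days; 124 left).
−30 → Aug 31, 1871 (end of Aug, 31 days; 94 left).
−31 → Jul 31, 1871 (end of Jul, 31 days; 63 left).
−31 → Jun 30, 1871 (end of Jun, 30 days; 32 left).
−30 → May 31, 1871 (end of May, 31 days; 2 left).
−2 → May 29, 1871.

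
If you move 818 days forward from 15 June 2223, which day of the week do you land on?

Saturday

Jun 15, 2223 is a Sunday.
818 mod 7 = 6, so 818 days after a Sunday is Sunday + 6 = Saturday.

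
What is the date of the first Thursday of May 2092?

May 1, 2092 is a Thursday.
The first Thursday is therefore May 1 (same day).

May 1, 2092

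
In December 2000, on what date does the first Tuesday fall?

December 1, 2000 is a Friday.
The first Tuesday is therefore December 5 (4 days later).

December 5, 2000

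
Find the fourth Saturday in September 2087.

September 27, 2087

September 1, 2087 is a Monday.
The first Saturday is therefore September 6 (5 days later).
The fourth Saturday is 6 + 3×7 = September 27.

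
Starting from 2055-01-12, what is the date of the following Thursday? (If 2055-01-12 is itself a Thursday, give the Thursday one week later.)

January 14, 2055

Jan 12, 2055 is a Tuesday.
From Tuesday to the next Thursday is 2 days.
Jan 12, 2055 + 2 = Jan 14, 2055.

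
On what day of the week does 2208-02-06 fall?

Doomsday rule: the anchor day for the 2200s is Friday. For year 08: 8÷12 = 0 r 8, and 8÷4 = 2, so 0+8+2 = 10.
Friday + 10 ≡ Monday — that's 2208's doomsday.
In February the doomsday date is Feb 29 (2208 is a leap year (divisible by 4)).
Feb 6 is 23 days before Feb 29; 23 mod 7 = 2, so Monday − 2 = Saturday.

Saturday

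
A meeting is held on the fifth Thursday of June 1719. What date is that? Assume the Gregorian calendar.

June 29, 1719

June 1, 1719 is a Thursday.
The first Thursday is therefore June 1 (same day).
The fifth Thursday is 1 + 4×7 = June 29.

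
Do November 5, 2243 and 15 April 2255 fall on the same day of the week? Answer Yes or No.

From Nov 5, 2243 to Apr 15, 2255 is 4179 days.
4179 mod 7 = 0, so they are the same weekday.
(Nov 5, 2243 is a Sunday; Apr 15, 2255 is a Sunday.)

Yes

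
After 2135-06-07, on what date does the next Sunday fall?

June 12, 2135

Jun 7, 2135 is a Tuesday.
From Tuesday to the next Sunday is 5 days.
Jun 7, 2135 + 5 = Jun 12, 2135.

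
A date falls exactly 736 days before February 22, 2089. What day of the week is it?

First find the weekday of Feb 22, 2089. Doomsday rule: the anchor day for the 2000s is Tuesday. For year 89: 89÷12 = 7 r 5, and 5÷4 = 1, so 7+5+1 = 13.
Tuesday + 13 ≡ Monday — that's 2089's doomsday.
In February the doomsday date is Feb 28 (2089 is not a leap year).
Feb 22 is 6 days before Feb 28; 6 mod 7 = 6, so Monday − 6 = Tuesday.
736 mod 7 = 1, so 736 days before a Tuesday is Tuesday − 1 = Monday.

Monday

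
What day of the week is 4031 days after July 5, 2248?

Tuesday

Jul 5, 2248 is a Wednesday.
4031 mod 7 = 6, so 4031 days after a Wednesday is Wednesday + 6 = Tuesday.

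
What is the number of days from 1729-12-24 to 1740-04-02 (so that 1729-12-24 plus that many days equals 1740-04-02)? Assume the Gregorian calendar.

Dec 24, 1729 → Dec 24, 1730: 365 days.
Dec 24, 1730 → Dec 24, 1731: 365 days.
Dec 24, 1731 → Dec 24, 1732: 366 days (Feb 29, 1732 is in that span).
Dec 24, 1732 → Dec 24, 1733: 365 days.
Dec 24, 1733 → Dec 24, 1734: 365 days.
Dec 24, 1734 → Dec 24, 1735: 365 days.
Dec 24, 1735 → Dec 24, 1736: 366 days (Feb 29, 1736 is in that span).
Dec 24, 1736 → Dec 24, 1737: 365 days.
Dec 24, 1737 → Dec 24, 1738: 365 days.
Dec 24, 1738 → Dec 24, 1739: 365 days.
Dec 24, 1739 → Jan 24, 1740: 31 days (December has 31).
Jan 24, 1740 → Feb 24, 1740: 31 days (January has 31).
Feb 24, 1740 → Mar 24, 1740: 29 days (February has 29).
Mar 24, 1740 → Apr 2, 1740: 9 days.
Total: 3752 days.

3752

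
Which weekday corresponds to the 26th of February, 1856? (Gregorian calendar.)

Doomsday rule: the anchor day for the 1800s is Friday. For year 56: 56÷12 = 4 r 8, and 8÷4 = 2, so 4+8+2 = 14.
Friday + 14 ≡ Friday — that's 1856's doomsday.
In February the doomsday date is Feb 29 (1856 is a leap year (divisible by 4)).
Feb 26 is 3 days before Feb 29; 3 mod 7 = 3, so Friday − 3 = Tuesday.

Tuesday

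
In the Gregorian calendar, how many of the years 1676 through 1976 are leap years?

73

Multiples of 4 in [1676,1976]: 76.
Of those, multiples of 100: 3 (not leap unless ÷400).
Multiples of 400: 0.
Leap years = 76 − 3 + 0 = 73.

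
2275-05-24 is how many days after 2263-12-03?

4190

Dec 3, 2263 → Dec 3, 2264: 366 days (Feb 29, 2264 is in that span).
Dec 3, 2264 → Dec 3, 2265: 365 days.
Dec 3, 2265 → Dec 3, 2266: 365 days.
Dec 3, 2266 → Dec 3, 2267: 365 days.
Dec 3, 2267 → Dec 3, 2268: 366 days (Feb 29, 2268 is in that span).
Dec 3, 2268 → Dec 3, 2269: 365 days.
Dec 3, 2269 → Dec 3, 2270: 365 days.
Dec 3, 2270 → Dec 3, 2271: 365 days.
Dec 3, 2271 → Dec 3, 2272: 366 days (Feb 29, 2272 is in that span).
Dec 3, 2272 → Dec 3, 2273: 365 days.
Dec 3, 2273 → Dec 3, 2274: 365 days.
Dec 3, 2274 → Jan 3, 2275: 31 days (December has 31).
Jan 3, 2275 → Feb 3, 2275: 31 days (January has 31).
Feb 3, 2275 → Mar 3, 2275: 28 days (February has 28).
Mar 3, 2275 → Apr 3, 2275: 31 days (March has 31).
Apr 3, 2275 → May 3, 2275: 30 days (April has 30).
May 3, 2275 → May 24, 2275: 21 days.
Total: 4190 days.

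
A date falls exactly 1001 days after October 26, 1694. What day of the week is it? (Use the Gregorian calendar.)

First find the weekday of Oct 26, 1694. Doomsday rule: the anchor day for the 1600s is Tuesday. For year 94: 94÷12 = 7 r 10, and 10÷4 = 2, so 7+10+2 = 19.
Tuesday + 19 ≡ Sunday — that's 1694's doomsday.
In October the doomsday date is Oct 10.
Oct 26 is 16 days after Oct 10; 16 mod 7 = 2, so Sunday + 2 = Tuesday.
1001 mod 7 = 0, so 1001 days after a Tuesday is Tuesday + 0 = Tuesday.

Tuesday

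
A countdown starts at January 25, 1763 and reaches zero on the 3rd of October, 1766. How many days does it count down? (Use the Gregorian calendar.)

1347

Jan 25, 1763 → Jan 25, 1764: 365 days.
Jan 25, 1764 → Jan 25, 1765: 366 days (Feb 29, 1764 is in that span).
Jan 25, 1765 → Jan 25, 1766: 365 days.
Jan 25, 1766 → Feb 25, 1766: 31 days (January has 31).
Feb 25, 1766 → Mar 25, 1766: 28 days (February has 28).
Mar 25, 1766 → Apr 25, 1766: 31 days (March has 31).
Apr 25, 1766 → May 25, 1766: 30 days (April has 30).
May 25, 1766 → Jun 25, 1766: 31 days (May has 31).
Jun 25, 1766 → Jul 25, 1766: 30 days (June has 30).
Jul 25, 1766 → Aug 25, 1766: 31 days (July has 31).
Aug 25, 1766 → Sep 25, 1766: 31 days (August has 31).
Sep 25, 1766 → Oct 3, 1766: 8 days.
Total: 1347 days.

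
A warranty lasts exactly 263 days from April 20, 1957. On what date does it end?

January 8, 1958

Apr has 30 days: +11 → May 1, 1957 (252 left).
May has 31 days: +31 → Jun 1, 1957 (221 left).
Jun has 30 days: +30 → Jul 1, 1957 (191 left).
Jul has 31 days: +31 → Aug 1, 1957 (160 left).
Aug has 31 days: +31 → Sep 1, 1957 (129 left).
Sep has 30 days: +30 → Oct 1, 1957 (99 left).
Oct has 31 days: +31 → Nov 1, 1957 (68 left).
Nov has 30 days: +30 → Dec 1, 1957 (38 left).
Dec has 31 days: +31 → Jan 1, 1958 (7 left).
+7 → Jan 8, 1958.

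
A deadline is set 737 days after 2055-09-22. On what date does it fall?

September 28, 2057

+366 (one year; includes Feb 29, 2056) → Sep 22, 2056 (371 left).
Sep has 30 days: +9 → Oct 1, 2056 (362 left).
Oct has 31 days: +31 → Nov 1, 2056 (331 left).
Nov has 30 days: +30 → Dec 1, 2056 (301 left).
Dec has 31 days: +31 → Jan 1, 2057 (270 left).
Jan has 31 days: +31 → Feb 1, 2057 (239 left).
Feb has 28 days: +28 → Mar 1, 2057 (211 left).
Mar has 31 days: +31 → Apr 1, 2057 (180 left).
Apr has 30 days: +30 → May 1, 2057 (150 left).
May has 31 days: +31 → Jun 1, 2057 (119 left).
Jun has 30 days: +30 → Jul 1, 2057 (89 left).
Jul has 31 days: +31 → Aug 1, 2057 (58 left).
Aug has 31 days: +31 → Sep 1, 2057 (27 left).
+27 → Sep 28, 2057.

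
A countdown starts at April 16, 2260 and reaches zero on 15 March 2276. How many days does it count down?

Apr 16, 2260 → Apr 16, 2261: 365 days.
Apr 16, 2261 → Apr 16, 2262: 365 days.
Apr 16, 2262 → Apr 16, 2263: 365 days.
Apr 16, 2263 → Apr 16, 2264: 366 days (Feb 29, 2264 is in that span).
Apr 16, 2264 → Apr 16, 2265: 365 days.
Apr 16, 2265 → Apr 16, 2266: 365 days.
Apr 16, 2266 → Apr 16, 2267: 365 days.
Apr 16, 2267 → Apr 16, 2268: 366 days (Feb 29, 2268 is in that span).
Apr 16, 2268 → Apr 16, 2269: 365 days.
Apr 16, 2269 → Apr 16, 2270: 365 days.
Apr 16, 2270 → Apr 16, 2271: 365 days.
Apr 16, 2271 → Apr 16, 2272: 366 days (Feb 29, 2272 is in that span).
Apr 16, 2272 → Apr 16, 2273: 365 days.
Apr 16, 2273 → Apr 16, 2274: 365 days.
Apr 16, 2274 → Apr 16, 2275: 365 days.
Apr 16, 2275 → May 16, 2275: 30 days (April has 30).
May 16, 2275 → Jun 16, 2275: 31 days (May has 31).
Jun 16, 2275 → Jul 16, 2275: 30 days (June has 30).
Jul 16, 2275 → Aug 16, 2275: 31 days (July has 31).
Aug 16, 2275 → Sep 16, 2275: 31 days (August has 31).
Sep 16, 2275 → Oct 16, 2275: 30 days (September has 30).
Oct 16, 2275 → Nov 16, 2275: 31 days (October has 31).
Nov 16, 2275 → Dec 16, 2275: 30 days (November has 30).
Dec 16, 2275 → Jan 16, 2276: 31 days (December has 31).
Jan 16, 2276 → Feb 16, 2276: 31 days (January has 31).
Feb 16, 2276 → Mar 15, 2276: 28 days.
Total: 5812 days.

5812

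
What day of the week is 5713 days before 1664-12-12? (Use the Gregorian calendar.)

Thursday

First find the weekday of Dec 12, 1664. Doomsday rule: the anchor day for the 1600s is Tuesday. For year 64: 64÷12 = 5 r 4, and 4÷4 = 1, so 5+4+1 = 10.
Tuesday + 10 ≡ Friday — that's 1664's doomsday.
In December the doomsday date is Dec 12.
Dec 12 is the doomsday itself: Friday.
5713 mod 7 = 1, so 5713 days before a Friday is Friday − 1 = Thursday.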